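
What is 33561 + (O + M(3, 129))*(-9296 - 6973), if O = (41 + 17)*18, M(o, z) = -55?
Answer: -16056480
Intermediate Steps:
O = 1044 (O = 58*18 = 1044)
33561 + (O + M(3, 129))*(-9296 - 6973) = 33561 + (1044 - 55)*(-9296 - 6973) = 33561 + 989*(-16269) = 33561 - 16090041 = -16056480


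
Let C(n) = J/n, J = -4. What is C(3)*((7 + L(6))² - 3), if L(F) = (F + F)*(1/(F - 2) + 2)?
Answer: -4612/3 ≈ -1537.3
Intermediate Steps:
C(n) = -4/n
L(F) = 2*F*(2 + 1/(-2 + F)) (L(F) = (2*F)*(1/(-2 + F) + 2) = (2*F)*(2 + 1/(-2 + F)) = 2*F*(2 + 1/(-2 + F)))
C(3)*((7 + L(6))² - 3) = (-4/3)*((7 + 2*6*(-3 + 2*6)/(-2 + 6))² - 3) = (-4*⅓)*((7 + 2*6*(-3 + 12)/4)² - 3) = -4*((7 + 2*6*(¼)*9)² - 3)/3 = -4*((7 + 27)² - 3)/3 = -4*(34² - 3)/3 = -4*(1156 - 3)/3 = -4/3*1153 = -4612/3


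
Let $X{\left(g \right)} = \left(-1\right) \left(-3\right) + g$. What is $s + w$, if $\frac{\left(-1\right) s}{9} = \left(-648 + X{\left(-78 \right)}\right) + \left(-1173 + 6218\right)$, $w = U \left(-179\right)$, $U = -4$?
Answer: $-38182$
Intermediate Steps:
$X{\left(g \right)} = 3 + g$
$w = 716$ ($w = \left(-4\right) \left(-179\right) = 716$)
$s = -38898$ ($s = - 9 \left(\left(-648 + \left(3 - 78\right)\right) + \left(-1173 + 6218\right)\right) = - 9 \left(\left(-648 - 75\right) + 5045\right) = - 9 \left(-723 + 5045\right) = \left(-9\right) 4322 = -38898$)
$s + w = -38898 + 716 = -38182$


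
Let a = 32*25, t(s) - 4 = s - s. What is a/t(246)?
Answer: 200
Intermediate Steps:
t(s) = 4 (t(s) = 4 + (s - s) = 4 + 0 = 4)
a = 800
a/t(246) = 800/4 = 800*(1/4) = 200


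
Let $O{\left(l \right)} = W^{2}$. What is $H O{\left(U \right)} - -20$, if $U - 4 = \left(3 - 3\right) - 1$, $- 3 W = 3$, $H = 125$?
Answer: $145$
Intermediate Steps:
$W = -1$ ($W = \left(- \frac{1}{3}\right) 3 = -1$)
$U = 3$ ($U = 4 + \left(\left(3 - 3\right) - 1\right) = 4 + \left(0 - 1\right) = 4 - 1 = 3$)
$O{\left(l \right)} = 1$ ($O{\left(l \right)} = \left(-1\right)^{2} = 1$)
$H O{\left(U \right)} - -20 = 125 \cdot 1 - -20 = 125 + \left(-58 + 78\right) = 125 + 20 = 145$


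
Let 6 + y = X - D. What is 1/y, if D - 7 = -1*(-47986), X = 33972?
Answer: -1/14027 ≈ -7.1291e-5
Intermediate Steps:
D = 47993 (D = 7 - 1*(-47986) = 7 + 47986 = 47993)
y = -14027 (y = -6 + (33972 - 1*47993) = -6 + (33972 - 47993) = -6 - 14021 = -14027)
1/y = 1/(-14027) = -1/14027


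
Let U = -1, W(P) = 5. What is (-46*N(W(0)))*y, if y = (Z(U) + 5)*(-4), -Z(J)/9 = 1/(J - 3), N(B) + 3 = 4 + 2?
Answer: 4002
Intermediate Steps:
N(B) = 3 (N(B) = -3 + (4 + 2) = -3 + 6 = 3)
Z(J) = -9/(-3 + J) (Z(J) = -9/(J - 3) = -9/(-3 + J))
y = -29 (y = (-9/(-3 - 1) + 5)*(-4) = (-9/(-4) + 5)*(-4) = (-9*(-¼) + 5)*(-4) = (9/4 + 5)*(-4) = (29/4)*(-4) = -29)
(-46*N(W(0)))*y = -46*3*(-29) = -138*(-29) = 4002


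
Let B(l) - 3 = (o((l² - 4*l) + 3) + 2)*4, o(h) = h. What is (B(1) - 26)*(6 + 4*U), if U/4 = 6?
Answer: -1530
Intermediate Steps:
U = 24 (U = 4*6 = 24)
B(l) = 23 - 16*l + 4*l² (B(l) = 3 + (((l² - 4*l) + 3) + 2)*4 = 3 + ((3 + l² - 4*l) + 2)*4 = 3 + (5 + l² - 4*l)*4 = 3 + (20 - 16*l + 4*l²) = 23 - 16*l + 4*l²)
(B(1) - 26)*(6 + 4*U) = ((23 - 16*1 + 4*1²) - 26)*(6 + 4*24) = ((23 - 16 + 4*1) - 26)*(6 + 96) = ((23 - 16 + 4) - 26)*102 = (11 - 26)*102 = -15*102 = -1530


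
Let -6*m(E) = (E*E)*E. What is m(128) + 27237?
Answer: -966865/3 ≈ -3.2229e+5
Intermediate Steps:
m(E) = -E**3/6 (m(E) = -E*E*E/6 = -E**2*E/6 = -E**3/6)
m(128) + 27237 = -1/6*128**3 + 27237 = -1/6*2097152 + 27237 = -1048576/3 + 27237 = -966865/3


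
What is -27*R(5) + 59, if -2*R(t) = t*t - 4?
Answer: 685/2 ≈ 342.50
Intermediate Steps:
R(t) = 2 - t²/2 (R(t) = -(t*t - 4)/2 = -(t² - 4)/2 = -(-4 + t²)/2 = 2 - t²/2)
-27*R(5) + 59 = -27*(2 - ½*5²) + 59 = -27*(2 - ½*25) + 59 = -27*(2 - 25/2) + 59 = -27*(-21/2) + 59 = 567/2 + 59 = 685/2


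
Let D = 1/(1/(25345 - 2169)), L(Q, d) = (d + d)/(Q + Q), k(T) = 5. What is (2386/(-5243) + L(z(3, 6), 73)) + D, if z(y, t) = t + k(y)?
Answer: 1336985941/57673 ≈ 23182.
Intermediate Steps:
z(y, t) = 5 + t (z(y, t) = t + 5 = 5 + t)
L(Q, d) = d/Q (L(Q, d) = (2*d)/((2*Q)) = (2*d)*(1/(2*Q)) = d/Q)
D = 23176 (D = 1/(1/23176) = 23176)
(2386/(-5243) + L(z(3, 6), 73)) + D = (2386/(-5243) + 73/(5 + 6)) + 23176 = (2386*(-1/5243) + 73/11) + 23176 = (-2386/5243 + 73*(1/11)) + 23176 = (-2386/5243 + 73/11) + 23176 = 356493/57673 + 23176 = 1336985941/57673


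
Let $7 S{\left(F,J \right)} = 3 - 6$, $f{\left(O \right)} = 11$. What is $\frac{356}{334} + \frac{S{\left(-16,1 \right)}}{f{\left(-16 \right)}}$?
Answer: $\frac{13205}{12859} \approx 1.0269$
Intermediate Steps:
$S{\left(F,J \right)} = - \frac{3}{7}$ ($S{\left(F,J \right)} = \frac{3 - 6}{7} = \frac{1}{7} \left(-3\right) = - \frac{3}{7}$)
$\frac{356}{334} + \frac{S{\left(-16,1 \right)}}{f{\left(-16 \right)}} = \frac{356}{334} - \frac{3}{7 \cdot 11} = 356 \cdot \frac{1}{334} - \frac{3}{77} = \frac{178}{167} - \frac{3}{77} = \frac{13205}{12859}$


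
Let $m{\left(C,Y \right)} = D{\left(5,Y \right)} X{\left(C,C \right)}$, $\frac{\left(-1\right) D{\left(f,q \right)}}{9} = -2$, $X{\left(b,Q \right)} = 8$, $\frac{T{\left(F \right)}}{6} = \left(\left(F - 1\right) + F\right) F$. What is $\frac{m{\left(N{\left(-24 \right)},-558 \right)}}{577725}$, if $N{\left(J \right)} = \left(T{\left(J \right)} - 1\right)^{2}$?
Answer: $\frac{48}{192575} \approx 0.00024925$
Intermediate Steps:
$T{\left(F \right)} = 6 F \left(-1 + 2 F\right)$ ($T{\left(F \right)} = 6 \left(\left(F - 1\right) + F\right) F = 6 \left(\left(-1 + F\right) + F\right) F = 6 \left(-1 + 2 F\right) F = 6 F \left(-1 + 2 F\right)$)
$D{\left(f,q \right)} = 18$ ($D{\left(f,q \right)} = \left(-9\right) \left(-2\right) = 18$)
$N{\left(J \right)} = \left(-1 + 6 J \left(-1 + 2 J\right)\right)^{2}$ ($N{\left(J \right)} = \left(6 J \left(-1 + 2 J\right) - 1\right)^{2} = \left(-1 + 6 J \left(-1 + 2 J\right)\right)^{2}$)
$m{\left(C,Y \right)} = 144$ ($m{\left(C,Y \right)} = 18 \cdot 8 = 144$)
$\frac{m{\left(N{\left(-24 \right)},-558 \right)}}{577725} = \frac{144}{577725} = 144 \cdot \frac{1}{577725} = \frac{48}{192575}$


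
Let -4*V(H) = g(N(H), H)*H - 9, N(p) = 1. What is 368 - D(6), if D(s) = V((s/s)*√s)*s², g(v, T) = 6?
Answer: 287 + 54*√6 ≈ 419.27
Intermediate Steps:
V(H) = 9/4 - 3*H/2 (V(H) = -(6*H - 9)/4 = -(-9 + 6*H)/4 = 9/4 - 3*H/2)
D(s) = s²*(9/4 - 3*√s/2) (D(s) = (9/4 - 3*s/s*√s/2)*s² = (9/4 - 3*√s/2)*s² = s²*(9/4 - 3*√s/2))
368 - D(6) = 368 - (-54*√6 + (9/4)*6²) = 368 - (-54*√6 + (9/4)*36) = 368 - (-54*√6 + 81) = 368 - (81 - 54*√6) = 368 + (-81 + 54*√6) = 287 + 54*√6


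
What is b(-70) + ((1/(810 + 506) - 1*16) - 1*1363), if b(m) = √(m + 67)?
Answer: -1814763/1316 + I*√3 ≈ -1379.0 + 1.732*I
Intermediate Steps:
b(m) = √(67 + m)
b(-70) + ((1/(810 + 506) - 1*16) - 1*1363) = √(67 - 70) + ((1/(810 + 506) - 1*16) - 1*1363) = √(-3) + ((1/1316 - 16) - 1363) = I*√3 + ((1/1316 - 16) - 1363) = I*√3 + (-21055/1316 - 1363) = I*√3 - 1814763/1316 = -1814763/1316 + I*√3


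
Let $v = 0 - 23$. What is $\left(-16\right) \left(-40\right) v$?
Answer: $-14720$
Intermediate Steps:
$v = -23$ ($v = 0 - 23 = -23$)
$\left(-16\right) \left(-40\right) v = \left(-16\right) \left(-40\right) \left(-23\right) = 640 \left(-23\right) = -14720$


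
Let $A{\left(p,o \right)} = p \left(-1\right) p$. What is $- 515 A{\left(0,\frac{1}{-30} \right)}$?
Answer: $0$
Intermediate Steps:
$A{\left(p,o \right)} = - p^{2}$ ($A{\left(p,o \right)} = - p p = - p^{2}$)
$- 515 A{\left(0,\frac{1}{-30} \right)} = - 515 \left(- 0^{2}\right) = - 515 \left(\left(-1\right) 0\right) = \left(-515\right) 0 = 0$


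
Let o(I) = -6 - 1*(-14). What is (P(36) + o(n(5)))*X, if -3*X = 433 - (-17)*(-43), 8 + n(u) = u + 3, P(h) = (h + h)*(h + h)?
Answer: 1547216/3 ≈ 5.1574e+5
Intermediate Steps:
P(h) = 4*h² (P(h) = (2*h)*(2*h) = 4*h²)
n(u) = -5 + u (n(u) = -8 + (u + 3) = -8 + (3 + u) = -5 + u)
o(I) = 8 (o(I) = -6 + 14 = 8)
X = 298/3 (X = -(433 - (-17)*(-43))/3 = -(433 - 1*731)/3 = -(433 - 731)/3 = -⅓*(-298) = 298/3 ≈ 99.333)
(P(36) + o(n(5)))*X = (4*36² + 8)*(298/3) = (4*1296 + 8)*(298/3) = (5184 + 8)*(298/3) = 5192*(298/3) = 1547216/3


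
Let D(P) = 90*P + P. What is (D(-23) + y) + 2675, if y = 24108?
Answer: 24690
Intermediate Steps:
D(P) = 91*P
(D(-23) + y) + 2675 = (91*(-23) + 24108) + 2675 = (-2093 + 24108) + 2675 = 22015 + 2675 = 24690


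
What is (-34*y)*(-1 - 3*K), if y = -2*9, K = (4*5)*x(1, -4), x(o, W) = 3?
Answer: -110772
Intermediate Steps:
K = 60 (K = (4*5)*3 = 20*3 = 60)
y = -18
(-34*y)*(-1 - 3*K) = (-34*(-18))*(-1 - 3*60) = 612*(-1 - 180) = 612*(-181) = -110772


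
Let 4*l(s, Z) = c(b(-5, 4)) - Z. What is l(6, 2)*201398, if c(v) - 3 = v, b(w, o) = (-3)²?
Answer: 503495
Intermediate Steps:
b(w, o) = 9
c(v) = 3 + v
l(s, Z) = 3 - Z/4 (l(s, Z) = ((3 + 9) - Z)/4 = (12 - Z)/4 = 3 - Z/4)
l(6, 2)*201398 = (3 - ¼*2)*201398 = (3 - ½)*201398 = (5/2)*201398 = 503495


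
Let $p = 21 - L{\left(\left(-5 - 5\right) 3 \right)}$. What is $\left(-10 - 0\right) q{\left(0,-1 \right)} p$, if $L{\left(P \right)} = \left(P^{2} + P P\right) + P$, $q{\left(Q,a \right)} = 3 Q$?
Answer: $0$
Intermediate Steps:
$L{\left(P \right)} = P + 2 P^{2}$ ($L{\left(P \right)} = \left(P^{2} + P^{2}\right) + P = 2 P^{2} + P = P + 2 P^{2}$)
$p = -1749$ ($p = 21 - \left(-5 - 5\right) 3 \left(1 + 2 \left(-5 - 5\right) 3\right) = 21 - \left(-10\right) 3 \left(1 + 2 \left(\left(-10\right) 3\right)\right) = 21 - - 30 \left(1 + 2 \left(-30\right)\right) = 21 - - 30 \left(1 - 60\right) = 21 - \left(-30\right) \left(-59\right) = 21 - 1770 = -1749$)
$\left(-10 - 0\right) q{\left(0,-1 \right)} p = \left(-10 - 0\right) 3 \cdot 0 \left(-1749\right) = \left(-10 + 0\right) 0 \left(-1749\right) = \left(-10\right) 0 \left(-1749\right) = 0 \left(-1749\right) = 0$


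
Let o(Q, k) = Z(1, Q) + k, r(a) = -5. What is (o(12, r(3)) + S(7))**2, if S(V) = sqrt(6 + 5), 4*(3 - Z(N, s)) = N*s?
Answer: (5 - sqrt(11))**2 ≈ 2.8338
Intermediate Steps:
Z(N, s) = 3 - N*s/4
o(Q, k) = 3 + k - Q/4 (o(Q, k) = (3 - 1/4*1*Q) + k = (3 - Q/4) + k = 3 + k - Q/4)
S(V) = sqrt(11)
(o(12, r(3)) + S(7))**2 = ((3 - 5 - 1/4*12) + sqrt(11))**2 = ((3 - 5 - 3) + sqrt(11))**2 = (-5 + sqrt(11))**2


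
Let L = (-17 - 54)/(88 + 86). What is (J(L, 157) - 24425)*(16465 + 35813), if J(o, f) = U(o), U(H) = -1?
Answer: -1276942428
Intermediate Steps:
L = -71/174 ≈ -0.40805
J(o, f) = -1
(J(L, 157) - 24425)*(16465 + 35813) = (-1 - 24425)*(16465 + 35813) = -24426*52278 = -1276942428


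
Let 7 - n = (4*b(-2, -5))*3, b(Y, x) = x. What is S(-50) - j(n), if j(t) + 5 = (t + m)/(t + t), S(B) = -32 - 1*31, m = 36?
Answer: -7875/134 ≈ -58.769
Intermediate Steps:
S(B) = -63 (S(B) = -32 - 31 = -63)
n = 67 (n = 7 - 4*(-5)*3 = 7 - (-20)*3 = 7 - 1*(-60) = 7 + 60 = 67)
j(t) = -5 + (36 + t)/(2*t) (j(t) = -5 + (t + 36)/(t + t) = -5 + (36 + t)/((2*t)) = -5 + (36 + t)*(1/(2*t)) = -5 + (36 + t)/(2*t))
S(-50) - j(n) = -63 - (-9/2 + 18/67) = -63 - 1*(-567/134) = -63 + 567/134 = -7875/134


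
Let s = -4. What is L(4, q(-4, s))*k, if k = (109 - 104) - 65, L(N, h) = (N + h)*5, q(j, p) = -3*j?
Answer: -4800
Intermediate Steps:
L(N, h) = 5*N + 5*h
k = -60 (k = 5 - 65 = -60)
L(4, q(-4, s))*k = (5*4 + 5*(-3*(-4)))*(-60) = (20 + 5*12)*(-60) = (20 + 60)*(-60) = 80*(-60) = -4800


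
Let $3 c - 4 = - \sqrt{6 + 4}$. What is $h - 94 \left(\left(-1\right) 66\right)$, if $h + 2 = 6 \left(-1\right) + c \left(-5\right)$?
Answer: $\frac{18568}{3} + \frac{5 \sqrt{10}}{3} \approx 6194.6$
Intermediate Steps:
$c = \frac{4}{3} - \frac{\sqrt{10}}{3}$ ($c = \frac{4}{3} + \frac{\left(-1\right) \sqrt{6 + 4}}{3} = \frac{4}{3} + \frac{\left(-1\right) \sqrt{10}}{3} = \frac{4}{3} - \frac{\sqrt{10}}{3} \approx 0.27924$)
$h = - \frac{44}{3} + \frac{5 \sqrt{10}}{3}$ ($h = -2 + \left(6 \left(-1\right) + \left(\frac{4}{3} - \frac{\sqrt{10}}{3}\right) \left(-5\right)\right) = -2 - \left(\frac{38}{3} - \frac{5 \sqrt{10}}{3}\right) = - \frac{44}{3} + \frac{5 \sqrt{10}}{3} \approx -9.3962$)
$h - 94 \left(\left(-1\right) 66\right) = \left(- \frac{44}{3} + \frac{5 \sqrt{10}}{3}\right) - 94 \left(\left(-1\right) 66\right) = \left(- \frac{44}{3} + \frac{5 \sqrt{10}}{3}\right) - -6204 = \left(- \frac{44}{3} + \frac{5 \sqrt{10}}{3}\right) + 6204 = \frac{18568}{3} + \frac{5 \sqrt{10}}{3}$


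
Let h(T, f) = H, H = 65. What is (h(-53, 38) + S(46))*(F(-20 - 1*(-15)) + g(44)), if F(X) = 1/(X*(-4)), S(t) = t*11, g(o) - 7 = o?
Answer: 582991/20 ≈ 29150.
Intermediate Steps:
g(o) = 7 + o
h(T, f) = 65
S(t) = 11*t
F(X) = -1/(4*X) (F(X) = 1/(-4*X) = -1/(4*X))
(h(-53, 38) + S(46))*(F(-20 - 1*(-15)) + g(44)) = (65 + 11*46)*(-1/(4*(-20 - 1*(-15))) + (7 + 44)) = (65 + 506)*(-1/(4*(-20 + 15)) + 51) = 571*(-¼/(-5) + 51) = 571*(-¼*(-⅕) + 51) = 571*(1/20 + 51) = 571*(1021/20) = 582991/20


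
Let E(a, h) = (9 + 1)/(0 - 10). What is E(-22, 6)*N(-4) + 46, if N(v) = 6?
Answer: 40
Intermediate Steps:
E(a, h) = -1 (E(a, h) = 10/(-10) = 10*(-⅒) = -1)
E(-22, 6)*N(-4) + 46 = -1*6 + 46 = -6 + 46 = 40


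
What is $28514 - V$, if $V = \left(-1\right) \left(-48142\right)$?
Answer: $-19628$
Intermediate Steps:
$V = 48142$
$28514 - V = 28514 - 48142 = -19628$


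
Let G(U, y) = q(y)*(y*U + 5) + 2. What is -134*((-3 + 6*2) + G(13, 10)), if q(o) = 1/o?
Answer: -3283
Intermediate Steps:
q(o) = 1/o
G(U, y) = 2 + (5 + U*y)/y (G(U, y) = (y*U + 5)/y + 2 = (U*y + 5)/y + 2 = (5 + U*y)/y + 2 = 2 + (5 + U*y)/y)
-134*((-3 + 6*2) + G(13, 10)) = -134*((-3 + 6*2) + (2 + 13 + 5/10)) = -134*((-3 + 12) + (2 + 13 + 5*(1/10))) = -134*(9 + (2 + 13 + 1/2)) = -134*(9 + 31/2) = -134*49/2 = -3283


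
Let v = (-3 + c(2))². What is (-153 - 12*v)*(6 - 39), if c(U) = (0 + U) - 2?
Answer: 8613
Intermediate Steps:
c(U) = -2 + U (c(U) = U - 2 = -2 + U)
v = 9 (v = (-3 + (-2 + 2))² = (-3 + 0)² = (-3)² = 9)
(-153 - 12*v)*(6 - 39) = (-153 - 12*9)*(6 - 39) = (-153 - 108)*(-33) = -261*(-33) = 8613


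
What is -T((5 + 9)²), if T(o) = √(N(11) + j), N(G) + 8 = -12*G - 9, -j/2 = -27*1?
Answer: -I*√95 ≈ -9.7468*I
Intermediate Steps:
j = 54 (j = -(-54) = -2*(-27) = 54)
N(G) = -17 - 12*G (N(G) = -8 + (-12*G - 9) = -8 + (-9 - 12*G) = -17 - 12*G)
T(o) = I*√95 (T(o) = √((-17 - 12*11) + 54) = √((-17 - 132) + 54) = √(-149 + 54) = √(-95) = I*√95)
-T((5 + 9)²) = -I*√95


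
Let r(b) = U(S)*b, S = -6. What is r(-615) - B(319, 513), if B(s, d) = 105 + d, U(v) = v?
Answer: 3072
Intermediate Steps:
r(b) = -6*b
r(-615) - B(319, 513) = -6*(-615) - (105 + 513) = 3690 - 1*618 = 3690 - 618 = 3072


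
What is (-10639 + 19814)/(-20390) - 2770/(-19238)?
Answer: -12002835/39226282 ≈ -0.30599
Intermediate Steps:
(-10639 + 19814)/(-20390) - 2770/(-19238) = 9175*(-1/20390) - 2770*(-1/19238) = -1835/4078 + 1385/9619 = -12002835/39226282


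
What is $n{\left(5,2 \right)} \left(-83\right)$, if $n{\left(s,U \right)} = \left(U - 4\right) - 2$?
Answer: $332$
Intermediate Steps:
$n{\left(s,U \right)} = -6 + U$ ($n{\left(s,U \right)} = \left(-4 + U\right) - 2 = -6 + U$)
$n{\left(5,2 \right)} \left(-83\right) = \left(-6 + 2\right) \left(-83\right) = \left(-4\right) \left(-83\right) = 332$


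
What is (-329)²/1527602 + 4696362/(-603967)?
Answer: -7108797991877/922621197134 ≈ -7.7050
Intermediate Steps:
(-329)²/1527602 + 4696362/(-603967) = 108241*(1/1527602) + 4696362*(-1/603967) = 108241/1527602 - 4696362/603967 = -7108797991877/922621197134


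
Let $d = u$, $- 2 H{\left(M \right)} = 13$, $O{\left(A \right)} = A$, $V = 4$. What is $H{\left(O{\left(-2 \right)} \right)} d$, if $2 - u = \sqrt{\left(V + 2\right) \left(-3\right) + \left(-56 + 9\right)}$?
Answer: $-13 + \frac{13 i \sqrt{65}}{2} \approx -13.0 + 52.405 i$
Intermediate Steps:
$H{\left(M \right)} = - \frac{13}{2}$ ($H{\left(M \right)} = \left(- \frac{1}{2}\right) 13 = - \frac{13}{2}$)
$u = 2 - i \sqrt{65}$ ($u = 2 - \sqrt{\left(4 + 2\right) \left(-3\right) + \left(-56 + 9\right)} = 2 - \sqrt{6 \left(-3\right) - 47} = 2 - \sqrt{-18 - 47} = 2 - \sqrt{-65} = 2 - i \sqrt{65} \approx 2.0 - 8.0623 i$)
$d = 2 - i \sqrt{65} \approx 2.0 - 8.0623 i$
$H{\left(O{\left(-2 \right)} \right)} d = - \frac{13 \left(2 - i \sqrt{65}\right)}{2} = -13 + \frac{13 i \sqrt{65}}{2}$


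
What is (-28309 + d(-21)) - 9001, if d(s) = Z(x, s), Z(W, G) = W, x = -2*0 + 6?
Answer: -37304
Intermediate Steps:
x = 6 (x = 0 + 6 = 6)
d(s) = 6
(-28309 + d(-21)) - 9001 = (-28309 + 6) - 9001 = -28303 - 9001 = -37304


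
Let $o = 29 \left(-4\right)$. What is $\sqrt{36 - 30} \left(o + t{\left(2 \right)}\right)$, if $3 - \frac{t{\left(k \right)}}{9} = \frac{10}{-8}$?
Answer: $- \frac{311 \sqrt{6}}{4} \approx -190.45$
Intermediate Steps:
$o = -116$
$t{\left(k \right)} = \frac{153}{4}$ ($t{\left(k \right)} = 27 - 9 \frac{10}{-8} = 27 - 9 \cdot 10 \left(- \frac{1}{8}\right) = 27 - - \frac{45}{4} = 27 + \frac{45}{4} = \frac{153}{4}$)
$\sqrt{36 - 30} \left(o + t{\left(2 \right)}\right) = \sqrt{36 - 30} \left(-116 + \frac{153}{4}\right) = \sqrt{6} \left(- \frac{311}{4}\right) = - \frac{311 \sqrt{6}}{4}$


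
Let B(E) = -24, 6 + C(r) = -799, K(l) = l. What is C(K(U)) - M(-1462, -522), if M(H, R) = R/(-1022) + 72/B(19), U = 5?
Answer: -410083/511 ≈ -802.51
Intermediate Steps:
C(r) = -805 (C(r) = -6 - 799 = -805)
M(H, R) = -3 - R/1022 (M(H, R) = R/(-1022) + 72/(-24) = R*(-1/1022) + 72*(-1/24) = -R/1022 - 3 = -3 - R/1022)
C(K(U)) - M(-1462, -522) = -805 - (-3 - 1/1022*(-522)) = -805 - (-3 + 261/511) = -805 - 1*(-1272/511) = -805 + 1272/511 = -410083/511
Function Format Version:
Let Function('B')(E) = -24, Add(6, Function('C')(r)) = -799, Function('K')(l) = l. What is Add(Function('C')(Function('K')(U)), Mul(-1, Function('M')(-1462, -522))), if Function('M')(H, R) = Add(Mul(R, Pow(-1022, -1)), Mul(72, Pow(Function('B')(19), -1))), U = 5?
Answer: Rational(-410083, 511) ≈ -802.51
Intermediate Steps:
Function('C')(r) = -805 (Function('C')(r) = Add(-6, -799) = -805)
Function('M')(H, R) = Add(-3, Mul(Rational(-1, 1022), R)) (Function('M')(H, R) = Add(Mul(R, Pow(-1022, -1)), Mul(72, Pow(-24, -1))) = Add(Mul(R, Rational(-1, 1022)), Mul(72, Rational(-1, 24))) = Add(Mul(Rational(-1, 1022), R), -3) = Add(-3, Mul(Rational(-1, 1022), R)))
Add(Function('C')(Function('K')(U)), Mul(-1, Function('M')(-1462, -522))) = Add(-805, Mul(-1, Add(-3, Mul(Rational(-1, 1022), -522)))) = Add(-805, Mul(-1, Add(-3, Rational(261, 511)))) = Add(-805, Mul(-1, Rational(-1272, 511))) = Add(-805, Rational(1272, 511)) = Rational(-410083, 511)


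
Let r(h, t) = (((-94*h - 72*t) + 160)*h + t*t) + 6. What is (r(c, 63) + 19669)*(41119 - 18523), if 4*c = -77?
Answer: 3301236057/2 ≈ 1.6506e+9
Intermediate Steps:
c = -77/4 (c = (¼)*(-77) = -77/4 ≈ -19.250)
r(h, t) = 6 + t² + h*(160 - 94*h - 72*t) (r(h, t) = ((160 - 94*h - 72*t)*h + t²) + 6 = (h*(160 - 94*h - 72*t) + t²) + 6 = (t² + h*(160 - 94*h - 72*t)) + 6 = 6 + t² + h*(160 - 94*h - 72*t))
(r(c, 63) + 19669)*(41119 - 18523) = ((6 + 63² - 94*(-77/4)² + 160*(-77/4) - 72*(-77/4)*63) + 19669)*(41119 - 18523) = ((6 + 3969 - 94*5929/16 - 3080 + 87318) + 19669)*22596 = ((6 + 3969 - 278663/8 - 3080 + 87318) + 19669)*22596 = (427041/8 + 19669)*22596 = (584393/8)*22596 = 3301236057/2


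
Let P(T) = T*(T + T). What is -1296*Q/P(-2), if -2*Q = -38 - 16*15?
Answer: -22518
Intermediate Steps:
P(T) = 2*T² (P(T) = T*(2*T) = 2*T²)
Q = 139 (Q = -(-38 - 16*15)/2 = -(-38 - 240)/2 = -½*(-278) = 139)
-1296*Q/P(-2) = -1296/((2*(-2)²)/139) = -1296/((2*4)*(1/139)) = -1296/(8*(1/139)) = -1296/8/139 = -1296*139/8 = -22518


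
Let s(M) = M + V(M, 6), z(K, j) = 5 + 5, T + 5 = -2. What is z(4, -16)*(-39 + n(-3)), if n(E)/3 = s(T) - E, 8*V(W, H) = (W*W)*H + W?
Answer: 2265/4 ≈ 566.25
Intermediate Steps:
T = -7 (T = -5 - 2 = -7)
V(W, H) = W/8 + H*W**2/8 (V(W, H) = ((W*W)*H + W)/8 = (W**2*H + W)/8 = (H*W**2 + W)/8 = (W + H*W**2)/8 = W/8 + H*W**2/8)
z(K, j) = 10
s(M) = M + M*(1 + 6*M)/8
n(E) = 693/8 - 3*E (n(E) = 3*((3/8)*(-7)*(3 + 2*(-7)) - E) = 3*((3/8)*(-7)*(3 - 14) - E) = 3*((3/8)*(-7)*(-11) - E) = 3*(231/8 - E) = 693/8 - 3*E)
z(4, -16)*(-39 + n(-3)) = 10*(-39 + (693/8 - 3*(-3))) = 10*(-39 + (693/8 + 9)) = 10*(-39 + 765/8) = 10*(453/8) = 2265/4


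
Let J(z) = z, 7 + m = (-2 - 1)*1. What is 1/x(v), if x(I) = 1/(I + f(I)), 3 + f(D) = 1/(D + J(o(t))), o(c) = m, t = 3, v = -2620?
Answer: -6898491/2630 ≈ -2623.0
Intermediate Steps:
m = -10 (m = -7 + (-2 - 1)*1 = -7 - 3*1 = -7 - 3 = -10)
o(c) = -10
f(D) = -3 + 1/(-10 + D) (f(D) = -3 + 1/(D - 10) = -3 + 1/(-10 + D))
x(I) = 1/(I + (31 - 3*I)/(-10 + I))
1/x(v) = 1/((-10 - 2620)/(31 + (-2620)**2 - 13*(-2620))) = 1/(-2630/(31 + 6864400 + 34060)) = 1/(-2630/6898491) = -6898491/2630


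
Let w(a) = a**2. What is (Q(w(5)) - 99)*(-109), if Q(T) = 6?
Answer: 10137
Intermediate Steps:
(Q(w(5)) - 99)*(-109) = (6 - 99)*(-109) = -93*(-109) = 10137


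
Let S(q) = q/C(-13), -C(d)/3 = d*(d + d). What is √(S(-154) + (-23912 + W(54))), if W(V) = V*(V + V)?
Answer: I*√27499449/39 ≈ 134.46*I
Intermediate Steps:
C(d) = -6*d² (C(d) = -3*d*(d + d) = -3*d*2*d = -6*d²)
W(V) = 2*V² (W(V) = V*(2*V) = 2*V²)
S(q) = -q/1014 (S(q) = q/((-6*(-13)²)) = q/((-6*169)) = q/(-1014) = q*(-1/1014) = -q/1014)
√(S(-154) + (-23912 + W(54))) = √(-1/1014*(-154) + (-23912 + 2*54²)) = √(77/507 + (-23912 + 2*2916)) = √(77/507 + (-23912 + 5832)) = √(77/507 - 18080) = √(-9166483/507) = I*√27499449/39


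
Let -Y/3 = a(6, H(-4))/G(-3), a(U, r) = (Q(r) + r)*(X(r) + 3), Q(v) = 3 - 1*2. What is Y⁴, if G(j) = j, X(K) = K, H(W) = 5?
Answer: 5308416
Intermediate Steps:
Q(v) = 1 (Q(v) = 3 - 2 = 1)
a(U, r) = (1 + r)*(3 + r) (a(U, r) = (1 + r)*(r + 3) = (1 + r)*(3 + r))
Y = 48 (Y = -3*(3 + 5² + 4*5)/(-3) = -3*(3 + 25 + 20)*(-1)/3 = -144*(-1)/3 = -3*(-16) = 48)
Y⁴ = 48⁴ = 5308416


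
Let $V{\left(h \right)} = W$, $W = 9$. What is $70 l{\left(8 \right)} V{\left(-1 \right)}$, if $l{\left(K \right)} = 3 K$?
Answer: $15120$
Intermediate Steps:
$V{\left(h \right)} = 9$
$70 l{\left(8 \right)} V{\left(-1 \right)} = 70 \cdot 3 \cdot 8 \cdot 9 = 70 \cdot 24 \cdot 9 = 1680 \cdot 9 = 15120$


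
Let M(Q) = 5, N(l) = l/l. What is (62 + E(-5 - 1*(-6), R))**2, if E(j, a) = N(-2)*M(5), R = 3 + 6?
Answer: 4489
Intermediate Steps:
N(l) = 1
R = 9
E(j, a) = 5 (E(j, a) = 1*5 = 5)
(62 + E(-5 - 1*(-6), R))**2 = (62 + 5)**2 = 67**2 = 4489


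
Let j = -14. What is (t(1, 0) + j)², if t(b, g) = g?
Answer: 196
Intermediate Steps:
(t(1, 0) + j)² = (0 - 14)² = (-14)² = 196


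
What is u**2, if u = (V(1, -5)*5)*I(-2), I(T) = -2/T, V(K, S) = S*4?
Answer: 10000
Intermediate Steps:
V(K, S) = 4*S
u = -100 (u = ((4*(-5))*5)*(-2/(-2)) = (-20*5)*(-2*(-1/2)) = -100*1 = -100)
u**2 = (-100)**2 = 10000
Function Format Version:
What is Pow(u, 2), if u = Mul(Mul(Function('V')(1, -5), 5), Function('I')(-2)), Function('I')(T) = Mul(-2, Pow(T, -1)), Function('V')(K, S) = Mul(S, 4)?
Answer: 10000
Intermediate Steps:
Function('V')(K, S) = Mul(4, S)
u = -100 (u = Mul(Mul(Mul(4, -5), 5), Mul(-2, Pow(-2, -1))) = Mul(Mul(-20, 5), Mul(-2, Rational(-1, 2))) = Mul(-100, 1) = -100)
Pow(u, 2) = Pow(-100, 2) = 10000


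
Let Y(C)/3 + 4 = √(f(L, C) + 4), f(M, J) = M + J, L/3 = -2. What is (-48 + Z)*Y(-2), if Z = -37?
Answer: 1020 - 510*I ≈ 1020.0 - 510.0*I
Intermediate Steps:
L = -6 (L = 3*(-2) = -6)
f(M, J) = J + M
Y(C) = -12 + 3*√(-2 + C) (Y(C) = -12 + 3*√((C - 6) + 4) = -12 + 3*√((-6 + C) + 4) = -12 + 3*√(-2 + C))
(-48 + Z)*Y(-2) = (-48 - 37)*(-12 + 3*√(-2 - 2)) = -85*(-12 + 3*√(-4)) = -85*(-12 + 3*(2*I)) = -85*(-12 + 6*I) = 1020 - 510*I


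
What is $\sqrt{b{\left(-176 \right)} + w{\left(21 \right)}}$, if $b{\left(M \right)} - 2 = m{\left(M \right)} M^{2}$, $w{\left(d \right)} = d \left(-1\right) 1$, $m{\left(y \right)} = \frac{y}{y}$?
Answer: $\sqrt{30957} \approx 175.95$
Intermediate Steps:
$m{\left(y \right)} = 1$
$w{\left(d \right)} = - d$ ($w{\left(d \right)} = - d 1 = - d$)
$b{\left(M \right)} = 2 + M^{2}$ ($b{\left(M \right)} = 2 + 1 M^{2} = 2 + M^{2}$)
$\sqrt{b{\left(-176 \right)} + w{\left(21 \right)}} = \sqrt{\left(2 + \left(-176\right)^{2}\right) - 21} = \sqrt{\left(2 + 30976\right) - 21} = \sqrt{30978 - 21} = \sqrt{30957}$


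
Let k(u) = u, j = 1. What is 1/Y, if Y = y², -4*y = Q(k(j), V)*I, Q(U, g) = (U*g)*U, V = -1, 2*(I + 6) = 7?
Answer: 64/25 ≈ 2.5600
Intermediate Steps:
I = -5/2 (I = -6 + (½)*7 = -6 + 7/2 = -5/2 ≈ -2.5000)
Q(U, g) = g*U²
y = -5/8 (y = -(-1*1²)*(-5)/(4*2) = -(-1*1)*(-5)/(4*2) = -(-1)*(-5)/(4*2) = -¼*5/2 = -5/8 ≈ -0.62500)
Y = 25/64 (Y = (-5/8)² = 25/64 ≈ 0.39063)
1/Y = 1/(25/64) = 64/25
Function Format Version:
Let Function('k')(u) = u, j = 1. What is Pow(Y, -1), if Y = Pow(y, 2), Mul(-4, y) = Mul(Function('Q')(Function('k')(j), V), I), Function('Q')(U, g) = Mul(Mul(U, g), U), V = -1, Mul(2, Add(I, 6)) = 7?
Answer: Rational(64, 25) ≈ 2.5600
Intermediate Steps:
I = Rational(-5, 2) (I = Add(-6, Mul(Rational(1, 2), 7)) = Add(-6, Rational(7, 2)) = Rational(-5, 2) ≈ -2.5000)
Function('Q')(U, g) = Mul(g, Pow(U, 2))
y = Rational(-5, 8) (y = Mul(Rational(-1, 4), Mul(Mul(-1, Pow(1, 2)), Rational(-5, 2))) = Mul(Rational(-1, 4), Mul(Mul(-1, 1), Rational(-5, 2))) = Mul(Rational(-1, 4), Mul(-1, Rational(-5, 2))) = Mul(Rational(-1, 4), Rational(5, 2)) = Rational(-5, 8) ≈ -0.62500)
Y = Rational(25, 64) (Y = Pow(Rational(-5, 8), 2) = Rational(25, 64) ≈ 0.39063)
Pow(Y, -1) = Pow(Rational(25, 64), -1) = Rational(64, 25)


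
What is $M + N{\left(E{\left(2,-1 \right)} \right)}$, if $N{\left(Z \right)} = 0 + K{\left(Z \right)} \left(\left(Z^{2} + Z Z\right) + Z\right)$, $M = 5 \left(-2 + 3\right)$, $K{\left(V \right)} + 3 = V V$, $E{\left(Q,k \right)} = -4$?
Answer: $369$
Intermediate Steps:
$K{\left(V \right)} = -3 + V^{2}$ ($K{\left(V \right)} = -3 + V V = -3 + V^{2}$)
$M = 5$ ($M = 5 \cdot 1 = 5$)
$N{\left(Z \right)} = \left(-3 + Z^{2}\right) \left(Z + 2 Z^{2}\right)$ ($N{\left(Z \right)} = 0 + \left(-3 + Z^{2}\right) \left(\left(Z^{2} + Z Z\right) + Z\right) = 0 + \left(-3 + Z^{2}\right) \left(\left(Z^{2} + Z^{2}\right) + Z\right) = 0 + \left(-3 + Z^{2}\right) \left(2 Z^{2} + Z\right) = 0 + \left(-3 + Z^{2}\right) \left(Z + 2 Z^{2}\right) = \left(-3 + Z^{2}\right) \left(Z + 2 Z^{2}\right)$)
$M + N{\left(E{\left(2,-1 \right)} \right)} = 5 - 4 \left(1 + 2 \left(-4\right)\right) \left(-3 + \left(-4\right)^{2}\right) = 5 - 4 \left(1 - 8\right) \left(-3 + 16\right) = 5 - \left(-28\right) 13 = 5 + 364 = 369$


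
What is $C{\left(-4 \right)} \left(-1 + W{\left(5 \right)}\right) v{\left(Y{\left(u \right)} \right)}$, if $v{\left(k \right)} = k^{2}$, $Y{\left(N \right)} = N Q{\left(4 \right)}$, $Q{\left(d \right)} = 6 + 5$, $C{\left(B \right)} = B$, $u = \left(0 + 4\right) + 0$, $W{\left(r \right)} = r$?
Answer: $-30976$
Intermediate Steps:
$u = 4$ ($u = 4 + 0 = 4$)
$Q{\left(d \right)} = 11$
$Y{\left(N \right)} = 11 N$ ($Y{\left(N \right)} = N 11 = 11 N$)
$C{\left(-4 \right)} \left(-1 + W{\left(5 \right)}\right) v{\left(Y{\left(u \right)} \right)} = - 4 \left(-1 + 5\right) \left(11 \cdot 4\right)^{2} = \left(-4\right) 4 \cdot 44^{2} = \left(-16\right) 1936 = -30976$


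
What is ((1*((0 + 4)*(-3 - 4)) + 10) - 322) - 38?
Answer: -378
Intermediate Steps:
((1*((0 + 4)*(-3 - 4)) + 10) - 322) - 38 = ((1*(4*(-7)) + 10) - 322) - 38 = ((1*(-28) + 10) - 322) - 38 = ((-28 + 10) - 322) - 38 = (-18 - 322) - 38 = -340 - 38 = -378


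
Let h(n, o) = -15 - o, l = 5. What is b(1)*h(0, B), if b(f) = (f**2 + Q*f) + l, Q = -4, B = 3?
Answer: -36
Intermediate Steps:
b(f) = 5 + f**2 - 4*f (b(f) = (f**2 - 4*f) + 5 = 5 + f**2 - 4*f)
b(1)*h(0, B) = (5 + 1**2 - 4*1)*(-15 - 1*3) = (5 + 1 - 4)*(-15 - 3) = 2*(-18) = -36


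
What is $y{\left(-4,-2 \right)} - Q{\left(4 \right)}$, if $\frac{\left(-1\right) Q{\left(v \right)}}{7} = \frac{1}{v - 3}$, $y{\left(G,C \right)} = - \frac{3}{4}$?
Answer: $\frac{25}{4} \approx 6.25$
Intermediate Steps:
$y{\left(G,C \right)} = - \frac{3}{4}$ ($y{\left(G,C \right)} = \left(-3\right) \frac{1}{4} = - \frac{3}{4}$)
$Q{\left(v \right)} = - \frac{7}{-3 + v}$ ($Q{\left(v \right)} = - \frac{7}{v - 3} = - \frac{7}{-3 + v}$)
$y{\left(-4,-2 \right)} - Q{\left(4 \right)} = - \frac{3}{4} - - \frac{7}{-3 + 4} = - \frac{3}{4} - - \frac{7}{1} = - \frac{3}{4} - \left(-7\right) 1 = - \frac{3}{4} - -7 = - \frac{3}{4} + 7 = \frac{25}{4}$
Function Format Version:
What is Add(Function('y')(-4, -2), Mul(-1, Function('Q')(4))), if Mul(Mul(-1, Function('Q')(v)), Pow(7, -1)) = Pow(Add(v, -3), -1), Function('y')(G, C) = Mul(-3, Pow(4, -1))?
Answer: Rational(25, 4) ≈ 6.2500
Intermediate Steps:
Function('y')(G, C) = Rational(-3, 4) (Function('y')(G, C) = Mul(-3, Rational(1, 4)) = Rational(-3, 4))
Function('Q')(v) = Mul(-7, Pow(Add(-3, v), -1)) (Function('Q')(v) = Mul(-7, Pow(Add(v, -3), -1)) = Mul(-7, Pow(Add(-3, v), -1)))
Add(Function('y')(-4, -2), Mul(-1, Function('Q')(4))) = Add(Rational(-3, 4), Mul(-1, Mul(-7, Pow(Add(-3, 4), -1)))) = Add(Rational(-3, 4), Mul(-1, Mul(-7, Pow(1, -1)))) = Add(Rational(-3, 4), Mul(-1, Mul(-7, 1))) = Add(Rational(-3, 4), Mul(-1, -7)) = Add(Rational(-3, 4), 7) = Rational(25, 4)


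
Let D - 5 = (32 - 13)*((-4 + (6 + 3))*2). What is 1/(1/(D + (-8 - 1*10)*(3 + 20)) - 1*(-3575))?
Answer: 219/782924 ≈ 0.00027972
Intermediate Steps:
D = 195 (D = 5 + (32 - 13)*((-4 + (6 + 3))*2) = 5 + 19*((-4 + 9)*2) = 5 + 19*(5*2) = 5 + 19*10 = 5 + 190 = 195)
1/(1/(D + (-8 - 1*10)*(3 + 20)) - 1*(-3575)) = 1/(1/(195 + (-8 - 1*10)*(3 + 20)) - 1*(-3575)) = 1/(1/(195 + (-8 - 10)*23) + 3575) = 1/(1/(195 - 18*23) + 3575) = 1/(1/(195 - 414) + 3575) = 1/(1/(-219) + 3575) = 1/(-1/219 + 3575) = 1/(782924/219) = 219/782924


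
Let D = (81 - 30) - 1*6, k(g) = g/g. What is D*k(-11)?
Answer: 45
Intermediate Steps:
k(g) = 1
D = 45 (D = 51 - 6 = 45)
D*k(-11) = 45*1 = 45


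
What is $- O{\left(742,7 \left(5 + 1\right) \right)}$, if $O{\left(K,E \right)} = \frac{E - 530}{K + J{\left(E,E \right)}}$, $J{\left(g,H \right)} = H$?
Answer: $\frac{61}{98} \approx 0.62245$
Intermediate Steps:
$O{\left(K,E \right)} = \frac{-530 + E}{E + K}$ ($O{\left(K,E \right)} = \frac{E - 530}{K + E} = \frac{-530 + E}{E + K}$)
$- O{\left(742,7 \left(5 + 1\right) \right)} = - \frac{-530 + 7 \left(5 + 1\right)}{7 \left(5 + 1\right) + 742} = - \frac{-530 + 7 \cdot 6}{7 \cdot 6 + 742} = - \frac{-530 + 42}{42 + 742} = - \frac{-488}{784} = \left(-1\right) \left(- \frac{61}{98}\right) = \frac{61}{98}$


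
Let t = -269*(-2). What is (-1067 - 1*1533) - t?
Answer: -3138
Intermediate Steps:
t = 538
(-1067 - 1*1533) - t = (-1067 - 1*1533) - 1*538 = (-1067 - 1533) - 538 = -2600 - 538 = -3138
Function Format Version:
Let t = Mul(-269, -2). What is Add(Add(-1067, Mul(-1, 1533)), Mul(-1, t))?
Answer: -3138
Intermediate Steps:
t = 538
Add(Add(-1067, Mul(-1, 1533)), Mul(-1, t)) = Add(Add(-1067, Mul(-1, 1533)), Mul(-1, 538)) = Add(Add(-1067, -1533), -538) = Add(-2600, -538) = -3138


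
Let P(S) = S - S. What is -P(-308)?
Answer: 0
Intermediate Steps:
P(S) = 0
-P(-308) = -1*0 = 0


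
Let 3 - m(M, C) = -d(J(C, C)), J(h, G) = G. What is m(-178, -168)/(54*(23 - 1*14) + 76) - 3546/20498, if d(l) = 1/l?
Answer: -162244321/967669584 ≈ -0.16767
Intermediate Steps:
d(l) = 1/l
m(M, C) = 3 + 1/C (m(M, C) = 3 - (-1)/C = 3 + 1/C)
m(-178, -168)/(54*(23 - 1*14) + 76) - 3546/20498 = (3 + 1/(-168))/(54*(23 - 1*14) + 76) - 3546/20498 = (3 - 1/168)/(54*(23 - 14) + 76) - 3546*1/20498 = 503/(168*(54*9 + 76)) - 1773/10249 = 503/(168*(486 + 76)) - 1773/10249 = (503/168)/562 - 1773/10249 = (503/168)*(1/562) - 1773/10249 = 503/94416 - 1773/10249 = -162244321/967669584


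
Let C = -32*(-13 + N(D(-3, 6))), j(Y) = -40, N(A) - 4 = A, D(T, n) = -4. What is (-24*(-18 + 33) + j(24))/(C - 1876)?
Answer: 20/73 ≈ 0.27397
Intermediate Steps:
N(A) = 4 + A
C = 416 (C = -32*(-13 + (4 - 4)) = -32*(-13 + 0) = -32*(-13) = 416)
(-24*(-18 + 33) + j(24))/(C - 1876) = (-24*(-18 + 33) - 40)/(416 - 1876) = (-24*15 - 40)/(-1460) = (-360 - 40)*(-1/1460) = -400*(-1/1460) = 20/73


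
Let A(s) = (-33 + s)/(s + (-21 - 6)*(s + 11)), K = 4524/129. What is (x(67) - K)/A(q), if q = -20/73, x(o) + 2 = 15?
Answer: -2868827/14921 ≈ -192.27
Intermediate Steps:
K = 1508/43 (K = 4524*(1/129) = 1508/43 ≈ 35.070)
x(o) = 13 (x(o) = -2 + 15 = 13)
q = -20/73 (q = -20*1/73 = -20/73 ≈ -0.27397)
A(s) = (-33 + s)/(-297 - 26*s) (A(s) = (-33 + s)/(s - 27*(11 + s)) = (-33 + s)/(s + (-297 - 27*s)) = (-33 + s)/(-297 - 26*s))
(x(67) - K)/A(q) = (13 - 1*1508/43)/(((33 - 1*(-20/73))/(297 + 26*(-20/73)))) = (13 - 1508/43)/(((33 + 20/73)/(297 - 520/73))) = -949/(43*((2429/73)/(21161/73))) = -949/(43*((73/21161)*(2429/73))) = -949/(43*347/3023) = -949/43*3023/347 = -2868827/14921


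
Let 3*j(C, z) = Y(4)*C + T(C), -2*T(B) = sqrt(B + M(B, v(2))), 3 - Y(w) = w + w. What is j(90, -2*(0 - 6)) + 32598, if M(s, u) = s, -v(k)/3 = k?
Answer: 32448 - sqrt(5) ≈ 32446.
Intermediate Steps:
Y(w) = 3 - 2*w (Y(w) = 3 - (w + w) = 3 - 2*w)
v(k) = -3*k
T(B) = -sqrt(2)*sqrt(B)/2 (T(B) = -sqrt(B + B)/2 = -sqrt(2)*sqrt(B)/2)
j(C, z) = -5*C/3 - sqrt(2)*sqrt(C)/6 (j(C, z) = ((3 - 2*4)*C - sqrt(2)*sqrt(C)/2)/3 = ((3 - 8)*C - sqrt(2)*sqrt(C)/2)/3 = (-5*C - sqrt(2)*sqrt(C)/2)/3 = -5*C/3 - sqrt(2)*sqrt(C)/6)
j(90, -2*(0 - 6)) + 32598 = (-5/3*90 - sqrt(2)*sqrt(90)/6) + 32598 = (-150 - sqrt(2)*3*sqrt(10)/6) + 32598 = (-150 - sqrt(5)) + 32598 = 32448 - sqrt(5)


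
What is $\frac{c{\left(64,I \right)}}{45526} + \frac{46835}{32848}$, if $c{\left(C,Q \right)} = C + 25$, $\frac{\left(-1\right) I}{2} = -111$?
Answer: $\frac{1067566841}{747719024} \approx 1.4278$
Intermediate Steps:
$I = 222$ ($I = \left(-2\right) \left(-111\right) = 222$)
$c{\left(C,Q \right)} = 25 + C$
$\frac{c{\left(64,I \right)}}{45526} + \frac{46835}{32848} = \frac{25 + 64}{45526} + \frac{46835}{32848} = 89 \cdot \frac{1}{45526} + 46835 \cdot \frac{1}{32848} = \frac{89}{45526} + \frac{46835}{32848} = \frac{1067566841}{747719024}$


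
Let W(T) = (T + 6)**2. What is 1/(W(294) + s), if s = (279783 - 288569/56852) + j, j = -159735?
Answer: 56852/11941360327 ≈ 4.7609e-6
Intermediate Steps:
s = 6824680327/56852 (s = (279783 - 288569/56852) - 159735 = 15905934547/56852 - 159735 = 6824680327/56852 ≈ 1.2004e+5)
W(T) = (6 + T)**2
1/(W(294) + s) = 1/((6 + 294)**2 + 6824680327/56852) = 1/(300**2 + 6824680327/56852) = 1/(90000 + 6824680327/56852) = 1/(11941360327/56852) = 56852/11941360327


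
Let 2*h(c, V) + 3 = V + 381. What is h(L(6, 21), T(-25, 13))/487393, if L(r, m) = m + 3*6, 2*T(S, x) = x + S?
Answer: 186/487393 ≈ 0.00038162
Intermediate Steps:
T(S, x) = S/2 + x/2 (T(S, x) = (x + S)/2 = (S + x)/2 = S/2 + x/2)
L(r, m) = 18 + m (L(r, m) = m + 18 = 18 + m)
h(c, V) = 189 + V/2 (h(c, V) = -3/2 + (V + 381)/2 = -3/2 + (381 + V)/2 = -3/2 + (381/2 + V/2) = 189 + V/2)
h(L(6, 21), T(-25, 13))/487393 = (189 + ((½)*(-25) + (½)*13)/2)/487393 = (189 + (-25/2 + 13/2)/2)*(1/487393) = (189 + (½)*(-6))*(1/487393) = (189 - 3)*(1/487393) = 186*(1/487393) = 186/487393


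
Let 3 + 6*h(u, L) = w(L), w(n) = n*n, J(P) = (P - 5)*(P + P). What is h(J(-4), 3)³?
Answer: 1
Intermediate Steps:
J(P) = 2*P*(-5 + P) (J(P) = (-5 + P)*(2*P) = 2*P*(-5 + P))
w(n) = n²
h(u, L) = -½ + L²/6
h(J(-4), 3)³ = (-½ + (⅙)*3²)³ = (-½ + (⅙)*9)³ = (-½ + 3/2)³ = 1³ = 1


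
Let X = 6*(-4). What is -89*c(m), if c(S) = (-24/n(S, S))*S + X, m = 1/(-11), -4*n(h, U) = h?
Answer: -6408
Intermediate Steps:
n(h, U) = -h/4
m = -1/11 ≈ -0.090909
X = -24
c(S) = 72 (c(S) = (-24*(-4/S))*S - 24 = (-(-96)/S)*S - 24 = (96/S)*S - 24 = 96 - 24 = 72)
-89*c(m) = -89*72 = -6408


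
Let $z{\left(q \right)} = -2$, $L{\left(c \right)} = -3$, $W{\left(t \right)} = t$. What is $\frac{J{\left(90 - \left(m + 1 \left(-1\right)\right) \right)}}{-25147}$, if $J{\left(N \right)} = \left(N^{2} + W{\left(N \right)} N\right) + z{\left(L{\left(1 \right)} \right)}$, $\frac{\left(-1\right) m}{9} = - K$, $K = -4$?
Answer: $- \frac{32256}{25147} \approx -1.2827$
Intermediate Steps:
$m = -36$ ($m = - 9 \left(\left(-1\right) \left(-4\right)\right) = \left(-9\right) 4 = -36$)
$J{\left(N \right)} = -2 + 2 N^{2}$ ($J{\left(N \right)} = \left(N^{2} + N N\right) - 2 = \left(N^{2} + N^{2}\right) - 2 = 2 N^{2} - 2 = -2 + 2 N^{2}$)
$\frac{J{\left(90 - \left(m + 1 \left(-1\right)\right) \right)}}{-25147} = \frac{-2 + 2 \left(90 - \left(-36 + 1 \left(-1\right)\right)\right)^{2}}{-25147} = \left(-2 + 2 \left(90 - \left(-36 - 1\right)\right)^{2}\right) \left(- \frac{1}{25147}\right) = \left(-2 + 2 \left(90 - -37\right)^{2}\right) \left(- \frac{1}{25147}\right) = \left(-2 + 2 \left(90 + 37\right)^{2}\right) \left(- \frac{1}{25147}\right) = \left(-2 + 2 \cdot 127^{2}\right) \left(- \frac{1}{25147}\right) = \left(-2 + 2 \cdot 16129\right) \left(- \frac{1}{25147}\right) = \left(-2 + 32258\right) \left(- \frac{1}{25147}\right) = 32256 \left(- \frac{1}{25147}\right) = - \frac{32256}{25147}$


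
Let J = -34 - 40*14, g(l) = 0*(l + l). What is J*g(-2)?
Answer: 0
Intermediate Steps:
g(l) = 0 (g(l) = 0*(2*l) = 0)
J = -594 (J = -34 - 560 = -594)
J*g(-2) = -594*0 = 0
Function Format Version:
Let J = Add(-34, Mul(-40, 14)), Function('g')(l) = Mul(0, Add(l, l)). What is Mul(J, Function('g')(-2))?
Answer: 0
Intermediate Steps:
Function('g')(l) = 0 (Function('g')(l) = Mul(0, Mul(2, l)) = 0)
J = -594 (J = Add(-34, -560) = -594)
Mul(J, Function('g')(-2)) = Mul(-594, 0) = 0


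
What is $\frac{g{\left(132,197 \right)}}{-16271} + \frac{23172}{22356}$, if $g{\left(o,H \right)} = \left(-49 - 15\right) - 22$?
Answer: $\frac{31579519}{30312873} \approx 1.0418$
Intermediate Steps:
$g{\left(o,H \right)} = -86$ ($g{\left(o,H \right)} = -64 - 22 = -86$)
$\frac{g{\left(132,197 \right)}}{-16271} + \frac{23172}{22356} = - \frac{86}{-16271} + \frac{23172}{22356} = \left(-86\right) \left(- \frac{1}{16271}\right) + 23172 \cdot \frac{1}{22356} = \frac{86}{16271} + \frac{1931}{1863} = \frac{31579519}{30312873}$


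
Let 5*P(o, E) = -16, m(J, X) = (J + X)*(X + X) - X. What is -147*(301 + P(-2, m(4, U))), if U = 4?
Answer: -218883/5 ≈ -43777.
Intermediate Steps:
m(J, X) = -X + 2*X*(J + X) (m(J, X) = (J + X)*(2*X) - X = 2*X*(J + X) - X = -X + 2*X*(J + X))
P(o, E) = -16/5 (P(o, E) = (⅕)*(-16) = -16/5)
-147*(301 + P(-2, m(4, U))) = -147*(301 - 16/5) = -147*1489/5 = -218883/5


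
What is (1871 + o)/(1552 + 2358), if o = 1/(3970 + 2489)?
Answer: 71087/148557 ≈ 0.47852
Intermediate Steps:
o = 1/6459 ≈ 0.00015482
(1871 + o)/(1552 + 2358) = (1871 + 1/6459)/(1552 + 2358) = (12084790/6459)/3910 = (12084790/6459)*(1/3910) = 71087/148557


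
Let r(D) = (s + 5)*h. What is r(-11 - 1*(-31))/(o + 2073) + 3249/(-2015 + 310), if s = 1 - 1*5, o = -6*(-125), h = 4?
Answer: -9165107/4813215 ≈ -1.9042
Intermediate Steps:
o = 750
s = -4 (s = 1 - 5 = -4)
r(D) = 4 (r(D) = (-4 + 5)*4 = 1*4 = 4)
r(-11 - 1*(-31))/(o + 2073) + 3249/(-2015 + 310) = 4/(750 + 2073) + 3249/(-2015 + 310) = 4/2823 + 3249/(-1705) = 4*(1/2823) + 3249*(-1/1705) = 4/2823 - 3249/1705 = -9165107/4813215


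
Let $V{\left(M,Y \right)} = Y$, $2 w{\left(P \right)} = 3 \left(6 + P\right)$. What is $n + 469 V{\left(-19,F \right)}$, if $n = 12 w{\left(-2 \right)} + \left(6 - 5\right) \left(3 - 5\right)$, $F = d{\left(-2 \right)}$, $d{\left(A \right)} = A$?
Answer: $-868$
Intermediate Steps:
$F = -2$
$w{\left(P \right)} = 9 + \frac{3 P}{2}$ ($w{\left(P \right)} = \frac{3 \left(6 + P\right)}{2} = \frac{18 + 3 P}{2} = 9 + \frac{3 P}{2}$)
$n = 70$ ($n = 12 \left(9 + \frac{3}{2} \left(-2\right)\right) + \left(6 - 5\right) \left(3 - 5\right) = 12 \left(9 - 3\right) + 1 \left(-2\right) = 12 \cdot 6 - 2 = 72 - 2 = 70$)
$n + 469 V{\left(-19,F \right)} = 70 + 469 \left(-2\right) = 70 - 938 = -868$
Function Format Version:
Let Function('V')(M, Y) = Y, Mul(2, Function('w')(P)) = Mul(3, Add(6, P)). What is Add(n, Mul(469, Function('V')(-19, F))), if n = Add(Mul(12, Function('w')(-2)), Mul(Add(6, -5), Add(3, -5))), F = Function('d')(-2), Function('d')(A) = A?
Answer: -868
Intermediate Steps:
F = -2
Function('w')(P) = Add(9, Mul(Rational(3, 2), P)) (Function('w')(P) = Mul(Rational(1, 2), Mul(3, Add(6, P))) = Mul(Rational(1, 2), Add(18, Mul(3, P))) = Add(9, Mul(Rational(3, 2), P)))
n = 70 (n = Add(Mul(12, Add(9, Mul(Rational(3, 2), -2))), Mul(Add(6, -5), Add(3, -5))) = Add(Mul(12, Add(9, -3)), Mul(1, -2)) = Add(Mul(12, 6), -2) = Add(72, -2) = 70)
Add(n, Mul(469, Function('V')(-19, F))) = Add(70, Mul(469, -2)) = Add(70, -938) = -868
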